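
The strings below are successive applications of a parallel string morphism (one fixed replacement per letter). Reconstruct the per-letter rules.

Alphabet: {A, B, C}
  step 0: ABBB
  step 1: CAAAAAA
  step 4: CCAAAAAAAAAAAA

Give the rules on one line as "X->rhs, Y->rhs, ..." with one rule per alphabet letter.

  step 0 ⇒ step 1: ABBB ⇒ C·AA·AA·AA
    A ↦ C
    B ↦ AA
    C ↦ B  (constrained at step 1)

A->C, B->AA, C->B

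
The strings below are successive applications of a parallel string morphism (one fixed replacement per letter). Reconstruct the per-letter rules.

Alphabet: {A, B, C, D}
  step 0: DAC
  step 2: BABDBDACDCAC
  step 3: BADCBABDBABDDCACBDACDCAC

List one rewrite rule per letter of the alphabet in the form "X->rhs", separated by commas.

A->DC, B->BA, C->AC, D->BD

  step 2 ⇒ step 3: BABDBDACDCAC ⇒ BA·DC·BA·BD·BA·BD·DC·AC·BD·AC·DC·AC
    A ↦ DC
    B ↦ BA
    C ↦ AC
    D ↦ BD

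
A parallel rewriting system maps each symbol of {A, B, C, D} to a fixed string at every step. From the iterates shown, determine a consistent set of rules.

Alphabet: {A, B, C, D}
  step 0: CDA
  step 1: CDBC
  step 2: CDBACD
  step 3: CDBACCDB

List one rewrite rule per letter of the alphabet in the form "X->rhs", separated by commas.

  step 2 ⇒ step 3: CDBACD ⇒ CD·B·A·C·CD·B
    A ↦ C
    B ↦ A
    C ↦ CD
    D ↦ B

A->C, B->A, C->CD, D->B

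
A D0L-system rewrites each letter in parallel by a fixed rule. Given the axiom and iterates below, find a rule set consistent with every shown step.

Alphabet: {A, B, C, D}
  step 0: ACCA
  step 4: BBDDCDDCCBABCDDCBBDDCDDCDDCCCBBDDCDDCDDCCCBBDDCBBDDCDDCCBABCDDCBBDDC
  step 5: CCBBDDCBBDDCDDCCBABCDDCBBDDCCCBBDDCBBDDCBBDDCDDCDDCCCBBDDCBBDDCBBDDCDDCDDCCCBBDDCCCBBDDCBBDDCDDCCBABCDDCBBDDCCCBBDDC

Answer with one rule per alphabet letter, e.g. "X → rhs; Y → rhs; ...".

  step 4 ⇒ step 5: BBDDCDDCCBABCDDCBBDDCDDCDDCCCBBDDCDDCDDCCCBBDDCBBDDCDDCCBABCDDCBBDDC ⇒ C·C·B·B·DDC·B·B·DDC·DDC·C·BAB·C·DDC·B·B·DDC·C·C·B·B·DDC·B·B·DDC·B·B·DDC·DDC·DDC·C·C·B·B·DDC·B·B·DDC·B·B·DDC·DDC·DDC·C·C·B·B·DDC·C·C·B·B·DDC·B·B·DDC·DDC·C·BAB·C·DDC·B·B·DDC·C·C·B·B·DDC
    A ↦ BAB
    B ↦ C
    C ↦ DDC
    D ↦ B

A->BAB, B->C, C->DDC, D->B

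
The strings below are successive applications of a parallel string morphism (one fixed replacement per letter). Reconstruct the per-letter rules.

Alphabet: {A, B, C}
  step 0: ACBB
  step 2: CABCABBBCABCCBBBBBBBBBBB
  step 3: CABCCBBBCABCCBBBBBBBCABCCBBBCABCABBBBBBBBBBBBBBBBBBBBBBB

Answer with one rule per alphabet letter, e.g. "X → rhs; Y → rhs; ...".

A->CCB, B->BB, C->CAB

  step 2 ⇒ step 3: CABCABBBCABCCBBBBBBBBBBB ⇒ CAB·CCB·BB·CAB·CCB·BB·BB·BB·CAB·CCB·BB·CAB·CAB·BB·BB·BB·BB·BB·BB·BB·BB·BB·BB·BB
    A ↦ CCB
    B ↦ BB
    C ↦ CAB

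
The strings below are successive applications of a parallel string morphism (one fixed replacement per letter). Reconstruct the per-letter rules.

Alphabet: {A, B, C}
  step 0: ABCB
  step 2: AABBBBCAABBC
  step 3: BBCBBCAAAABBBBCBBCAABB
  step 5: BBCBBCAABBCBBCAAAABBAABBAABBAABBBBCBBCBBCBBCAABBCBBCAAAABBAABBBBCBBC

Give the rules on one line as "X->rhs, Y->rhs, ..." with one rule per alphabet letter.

A->BBC, B->A, C->BB

  step 2 ⇒ step 3: AABBBBCAABBC ⇒ BBC·BBC·A·A·A·A·BB·BBC·BBC·A·A·BB
    A ↦ BBC
    B ↦ A
    C ↦ BB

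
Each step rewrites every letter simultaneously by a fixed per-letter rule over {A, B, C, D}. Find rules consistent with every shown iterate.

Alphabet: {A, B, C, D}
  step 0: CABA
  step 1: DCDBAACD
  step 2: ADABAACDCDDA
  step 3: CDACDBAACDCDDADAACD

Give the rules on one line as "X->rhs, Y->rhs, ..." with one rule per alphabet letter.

A->CD, B->BAA, C->D, D->A

  step 2 ⇒ step 3: ADABAACDCDDA ⇒ CD·A·CD·BAA·CD·CD·D·A·D·A·A·CD
    A ↦ CD
    B ↦ BAA
    C ↦ D
    D ↦ A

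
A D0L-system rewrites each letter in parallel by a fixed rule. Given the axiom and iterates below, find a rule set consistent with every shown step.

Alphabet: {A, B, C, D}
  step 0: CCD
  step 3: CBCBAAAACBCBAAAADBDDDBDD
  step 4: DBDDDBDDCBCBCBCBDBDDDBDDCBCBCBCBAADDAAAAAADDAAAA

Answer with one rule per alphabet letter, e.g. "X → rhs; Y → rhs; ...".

  step 3 ⇒ step 4: CBCBAAAACBCBAAAADBDDDBDD ⇒ DB·DD·DB·DD·CB·CB·CB·CB·DB·DD·DB·DD·CB·CB·CB·CB·AA·DD·AA·AA·AA·DD·AA·AA
    A ↦ CB
    B ↦ DD
    C ↦ DB
    D ↦ AA

A->CB, B->DD, C->DB, D->AA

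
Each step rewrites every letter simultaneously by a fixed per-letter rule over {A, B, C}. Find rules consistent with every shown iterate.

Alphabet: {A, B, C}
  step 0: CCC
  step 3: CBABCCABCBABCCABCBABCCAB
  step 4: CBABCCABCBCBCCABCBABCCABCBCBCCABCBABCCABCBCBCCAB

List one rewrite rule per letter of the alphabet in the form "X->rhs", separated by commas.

A->CC, B->AB, C->CB

  step 3 ⇒ step 4: CBABCCABCBABCCABCBABCCAB ⇒ CB·AB·CC·AB·CB·CB·CC·AB·CB·AB·CC·AB·CB·CB·CC·AB·CB·AB·CC·AB·CB·CB·CC·AB
    A ↦ CC
    B ↦ AB
    C ↦ CB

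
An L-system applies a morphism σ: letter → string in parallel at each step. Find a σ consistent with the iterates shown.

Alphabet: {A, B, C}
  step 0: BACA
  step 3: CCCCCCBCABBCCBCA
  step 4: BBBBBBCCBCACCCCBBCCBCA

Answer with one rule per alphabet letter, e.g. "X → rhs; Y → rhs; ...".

A->CA, B->CC, C->B

  step 3 ⇒ step 4: CCCCCCBCABBCCBCA ⇒ B·B·B·B·B·B·CC·B·CA·CC·CC·B·B·CC·B·CA
    A ↦ CA
    B ↦ CC
    C ↦ B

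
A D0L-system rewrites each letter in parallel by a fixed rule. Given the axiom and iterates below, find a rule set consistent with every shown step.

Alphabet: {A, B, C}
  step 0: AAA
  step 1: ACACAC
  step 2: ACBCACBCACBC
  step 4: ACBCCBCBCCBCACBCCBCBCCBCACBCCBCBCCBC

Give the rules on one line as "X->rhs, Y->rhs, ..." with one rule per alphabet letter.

A->AC, B->C, C->BC

  step 1 ⇒ step 2: ACACAC ⇒ AC·BC·AC·BC·AC·BC
    A ↦ AC
    C ↦ BC
    B ↦ C  (constrained at step 2)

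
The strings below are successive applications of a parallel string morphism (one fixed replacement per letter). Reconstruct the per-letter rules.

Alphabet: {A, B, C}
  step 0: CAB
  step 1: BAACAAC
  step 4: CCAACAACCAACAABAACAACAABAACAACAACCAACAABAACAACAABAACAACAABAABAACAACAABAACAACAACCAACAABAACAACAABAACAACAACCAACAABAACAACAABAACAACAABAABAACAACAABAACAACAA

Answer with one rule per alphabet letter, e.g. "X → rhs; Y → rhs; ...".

  step 0 ⇒ step 1: CAB ⇒ BAA·CAA·C
    A ↦ CAA
    B ↦ C
    C ↦ BAA

A->CAA, B->C, C->BAA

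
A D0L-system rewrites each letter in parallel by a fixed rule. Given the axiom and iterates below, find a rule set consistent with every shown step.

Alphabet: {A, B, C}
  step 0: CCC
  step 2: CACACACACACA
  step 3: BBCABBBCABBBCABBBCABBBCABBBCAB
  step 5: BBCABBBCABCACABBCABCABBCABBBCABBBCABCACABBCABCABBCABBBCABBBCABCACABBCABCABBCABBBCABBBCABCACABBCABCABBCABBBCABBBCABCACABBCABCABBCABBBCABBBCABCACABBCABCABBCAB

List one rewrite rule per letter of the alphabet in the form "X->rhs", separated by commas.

A->CAB, B->CA, C->BB

  step 2 ⇒ step 3: CACACACACACA ⇒ BB·CAB·BB·CAB·BB·CAB·BB·CAB·BB·CAB·BB·CAB
    A ↦ CAB
    C ↦ BB
    B ↦ CA  (constrained at step 3)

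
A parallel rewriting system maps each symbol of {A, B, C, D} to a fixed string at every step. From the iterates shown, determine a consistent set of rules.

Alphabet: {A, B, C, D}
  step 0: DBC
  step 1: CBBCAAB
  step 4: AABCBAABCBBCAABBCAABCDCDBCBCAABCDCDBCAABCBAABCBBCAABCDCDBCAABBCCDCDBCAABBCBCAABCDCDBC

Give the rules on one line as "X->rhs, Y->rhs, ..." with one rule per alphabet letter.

A->CD, B->BC, C->AAB, D->CB

  step 0 ⇒ step 1: DBC ⇒ CB·BC·AAB
    B ↦ BC
    C ↦ AAB
    D ↦ CB
    A ↦ CD  (constrained at step 1)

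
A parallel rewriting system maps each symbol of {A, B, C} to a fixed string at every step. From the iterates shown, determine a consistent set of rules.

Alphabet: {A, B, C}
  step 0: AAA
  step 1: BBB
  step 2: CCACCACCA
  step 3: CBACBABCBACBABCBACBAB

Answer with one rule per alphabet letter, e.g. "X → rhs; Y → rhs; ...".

A->B, B->CCA, C->CBA

  step 2 ⇒ step 3: CCACCACCA ⇒ CBA·CBA·B·CBA·CBA·B·CBA·CBA·B
    A ↦ B
    C ↦ CBA
  step 1 ⇒ step 2: BBB ⇒ CCA·CCA·CCA
    B ↦ CCA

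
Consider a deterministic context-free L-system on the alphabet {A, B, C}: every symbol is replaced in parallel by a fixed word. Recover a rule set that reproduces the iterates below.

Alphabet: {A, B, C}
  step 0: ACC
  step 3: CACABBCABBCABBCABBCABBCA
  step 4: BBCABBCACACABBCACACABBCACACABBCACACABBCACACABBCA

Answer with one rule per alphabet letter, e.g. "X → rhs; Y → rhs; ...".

  step 3 ⇒ step 4: CACABBCABBCABBCABBCABBCA ⇒ BB·CA·BB·CA·CA·CA·BB·CA·CA·CA·BB·CA·CA·CA·BB·CA·CA·CA·BB·CA·CA·CA·BB·CA
    A ↦ CA
    B ↦ CA
    C ↦ BB

A->CA, B->CA, C->BB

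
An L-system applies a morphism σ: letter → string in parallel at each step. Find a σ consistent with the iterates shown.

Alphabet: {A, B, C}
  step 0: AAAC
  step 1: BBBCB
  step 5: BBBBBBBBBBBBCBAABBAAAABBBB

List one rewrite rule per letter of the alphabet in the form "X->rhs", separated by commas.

  step 0 ⇒ step 1: AAAC ⇒ B·B·B·CB
    A ↦ B
    C ↦ CB
    B ↦ AA  (constrained at step 1)

A->B, B->AA, C->CB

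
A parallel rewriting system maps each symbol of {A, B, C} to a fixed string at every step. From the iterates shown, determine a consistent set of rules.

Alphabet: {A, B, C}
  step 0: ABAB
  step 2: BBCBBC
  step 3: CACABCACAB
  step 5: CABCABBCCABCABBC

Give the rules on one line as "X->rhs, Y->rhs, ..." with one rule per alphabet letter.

A->C, B->CA, C->B

  step 2 ⇒ step 3: BBCBBC ⇒ CA·CA·B·CA·CA·B
    B ↦ CA
    C ↦ B
    A ↦ C  (constrained at step 0)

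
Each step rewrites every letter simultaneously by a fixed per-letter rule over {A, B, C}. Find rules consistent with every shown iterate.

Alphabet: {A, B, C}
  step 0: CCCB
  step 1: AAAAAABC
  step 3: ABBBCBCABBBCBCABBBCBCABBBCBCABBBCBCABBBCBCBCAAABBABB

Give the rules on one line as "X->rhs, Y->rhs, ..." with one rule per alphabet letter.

  step 0 ⇒ step 1: CCCB ⇒ AA·AA·AA·BC
    B ↦ BC
    C ↦ AA
    A ↦ ABB  (constrained at step 1)

A->ABB, B->BC, C->AA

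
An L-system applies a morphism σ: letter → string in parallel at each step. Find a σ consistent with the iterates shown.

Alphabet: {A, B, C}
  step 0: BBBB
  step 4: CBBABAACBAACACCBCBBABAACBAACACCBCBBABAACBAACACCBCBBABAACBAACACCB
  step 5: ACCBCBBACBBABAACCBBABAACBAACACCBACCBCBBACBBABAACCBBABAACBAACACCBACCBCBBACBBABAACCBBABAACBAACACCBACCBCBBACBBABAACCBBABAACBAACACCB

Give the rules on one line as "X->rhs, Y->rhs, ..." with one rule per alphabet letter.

  step 4 ⇒ step 5: CBBABAACBAACACCBCBBABAACBAACACCBCBBABAACBAACACCBCBBABAACBAACACCB ⇒ AC·CB·CB·BA·CB·BA·BA·AC·CB·BA·BA·AC·BA·AC·AC·CB·AC·CB·CB·BA·CB·BA·BA·AC·CB·BA·BA·AC·BA·AC·AC·CB·AC·CB·CB·BA·CB·BA·BA·AC·CB·BA·BA·AC·BA·AC·AC·CB·AC·CB·CB·BA·CB·BA·BA·AC·CB·BA·BA·AC·BA·AC·AC·CB
    A ↦ BA
    B ↦ CB
    C ↦ AC

A->BA, B->CB, C->AC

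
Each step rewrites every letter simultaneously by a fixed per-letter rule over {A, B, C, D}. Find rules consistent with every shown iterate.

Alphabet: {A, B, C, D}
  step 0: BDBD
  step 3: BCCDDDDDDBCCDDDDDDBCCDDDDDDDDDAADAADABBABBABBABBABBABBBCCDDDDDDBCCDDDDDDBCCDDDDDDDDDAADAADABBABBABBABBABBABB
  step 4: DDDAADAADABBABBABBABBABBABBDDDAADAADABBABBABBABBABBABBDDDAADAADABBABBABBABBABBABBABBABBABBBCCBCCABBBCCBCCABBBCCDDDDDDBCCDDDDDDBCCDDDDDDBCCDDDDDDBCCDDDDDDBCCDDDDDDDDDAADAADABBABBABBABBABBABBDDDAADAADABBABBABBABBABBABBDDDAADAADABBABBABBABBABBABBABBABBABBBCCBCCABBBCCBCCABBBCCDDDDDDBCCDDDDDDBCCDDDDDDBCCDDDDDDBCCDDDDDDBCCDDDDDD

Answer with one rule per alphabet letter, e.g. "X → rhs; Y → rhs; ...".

A->BCC, B->DDD, C->AAD, D->ABB

  step 3 ⇒ step 4: BCCDDDDDDBCCDDDDDDBCCDDDDDDDDDAADAADABBABBABBABBABBABBBCCDDDDDDBCCDDDDDDBCCDDDDDDDDDAADAADABBABBABBABBABBABB ⇒ DDD·AAD·AAD·ABB·ABB·ABB·ABB·ABB·ABB·DDD·AAD·AAD·ABB·ABB·ABB·ABB·ABB·ABB·DDD·AAD·AAD·ABB·ABB·ABB·ABB·ABB·ABB·ABB·ABB·ABB·BCC·BCC·ABB·BCC·BCC·ABB·BCC·DDD·DDD·BCC·DDD·DDD·BCC·DDD·DDD·BCC·DDD·DDD·BCC·DDD·DDD·BCC·DDD·DDD·DDD·AAD·AAD·ABB·ABB·ABB·ABB·ABB·ABB·DDD·AAD·AAD·ABB·ABB·ABB·ABB·ABB·ABB·DDD·AAD·AAD·ABB·ABB·ABB·ABB·ABB·ABB·ABB·ABB·ABB·BCC·BCC·ABB·BCC·BCC·ABB·BCC·DDD·DDD·BCC·DDD·DDD·BCC·DDD·DDD·BCC·DDD·DDD·BCC·DDD·DDD·BCC·DDD·DDD
    A ↦ BCC
    B ↦ DDD
    C ↦ AAD
    D ↦ ABB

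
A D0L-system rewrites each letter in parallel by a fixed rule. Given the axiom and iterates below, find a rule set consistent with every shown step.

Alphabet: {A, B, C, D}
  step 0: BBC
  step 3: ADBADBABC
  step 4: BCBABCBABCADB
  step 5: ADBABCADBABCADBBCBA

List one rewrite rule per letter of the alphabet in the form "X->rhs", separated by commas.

A->BC, B->A, C->DB, D->B

  step 4 ⇒ step 5: BCBABCBABCADB ⇒ A·DB·A·BC·A·DB·A·BC·A·DB·BC·B·A
    A ↦ BC
    B ↦ A
    C ↦ DB
    D ↦ B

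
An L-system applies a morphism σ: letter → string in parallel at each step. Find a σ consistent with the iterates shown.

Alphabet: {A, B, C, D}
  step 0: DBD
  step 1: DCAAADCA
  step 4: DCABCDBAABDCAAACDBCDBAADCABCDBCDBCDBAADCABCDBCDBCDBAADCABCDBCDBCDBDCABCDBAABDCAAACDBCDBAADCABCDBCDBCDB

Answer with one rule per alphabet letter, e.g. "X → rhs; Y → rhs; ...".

  step 0 ⇒ step 1: DBD ⇒ DCA·AA·DCA
    B ↦ AA
    D ↦ DCA
    A ↦ CDB  (constrained at step 1)
    C ↦ B  (constrained at step 1)

A->CDB, B->AA, C->B, D->DCA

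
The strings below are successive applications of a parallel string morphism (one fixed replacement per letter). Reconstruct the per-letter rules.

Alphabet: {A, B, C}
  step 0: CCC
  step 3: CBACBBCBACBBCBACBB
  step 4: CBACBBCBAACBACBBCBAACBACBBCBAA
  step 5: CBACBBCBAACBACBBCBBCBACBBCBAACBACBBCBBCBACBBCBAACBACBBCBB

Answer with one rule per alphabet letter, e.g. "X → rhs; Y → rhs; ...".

A->CBB, B->A, C->CB

  step 4 ⇒ step 5: CBACBBCBAACBACBBCBAACBACBBCBAA ⇒ CB·A·CBB·CB·A·A·CB·A·CBB·CBB·CB·A·CBB·CB·A·A·CB·A·CBB·CBB·CB·A·CBB·CB·A·A·CB·A·CBB·CBB
    A ↦ CBB
    B ↦ A
    C ↦ CB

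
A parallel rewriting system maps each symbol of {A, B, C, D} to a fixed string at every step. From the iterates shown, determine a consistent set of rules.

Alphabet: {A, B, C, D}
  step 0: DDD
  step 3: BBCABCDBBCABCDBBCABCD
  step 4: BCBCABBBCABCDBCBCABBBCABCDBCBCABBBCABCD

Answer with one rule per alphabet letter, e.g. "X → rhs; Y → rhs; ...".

A->B, B->BC, C->AB, D->CD

  step 3 ⇒ step 4: BBCABCDBBCABCDBBCABCD ⇒ BC·BC·AB·B·BC·AB·CD·BC·BC·AB·B·BC·AB·CD·BC·BC·AB·B·BC·AB·CD
    A ↦ B
    B ↦ BC
    C ↦ AB
    D ↦ CD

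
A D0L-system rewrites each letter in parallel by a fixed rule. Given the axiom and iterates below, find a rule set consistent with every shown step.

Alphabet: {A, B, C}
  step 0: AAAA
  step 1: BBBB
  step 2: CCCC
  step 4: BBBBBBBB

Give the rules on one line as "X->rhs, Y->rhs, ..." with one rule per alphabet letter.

  step 1 ⇒ step 2: BBBB ⇒ C·C·C·C
    B ↦ C
  step 0 ⇒ step 1: AAAA ⇒ B·B·B·B
    A ↦ B
    C ↦ AA  (constrained at step 2)

A->B, B->C, C->AA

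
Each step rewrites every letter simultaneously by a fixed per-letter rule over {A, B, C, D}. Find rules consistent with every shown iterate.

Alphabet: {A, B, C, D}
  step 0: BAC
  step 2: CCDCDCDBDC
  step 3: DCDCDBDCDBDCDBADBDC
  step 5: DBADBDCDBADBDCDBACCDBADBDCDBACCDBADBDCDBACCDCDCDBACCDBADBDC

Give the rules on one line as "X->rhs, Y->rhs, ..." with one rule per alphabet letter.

  step 2 ⇒ step 3: CCDCDCDBDC ⇒ DC·DC·DB·DC·DB·DC·DB·A·DB·DC
    B ↦ A
    C ↦ DC
    D ↦ DB
    A ↦ CC  (constrained at step 0)

A->CC, B->A, C->DC, D->DB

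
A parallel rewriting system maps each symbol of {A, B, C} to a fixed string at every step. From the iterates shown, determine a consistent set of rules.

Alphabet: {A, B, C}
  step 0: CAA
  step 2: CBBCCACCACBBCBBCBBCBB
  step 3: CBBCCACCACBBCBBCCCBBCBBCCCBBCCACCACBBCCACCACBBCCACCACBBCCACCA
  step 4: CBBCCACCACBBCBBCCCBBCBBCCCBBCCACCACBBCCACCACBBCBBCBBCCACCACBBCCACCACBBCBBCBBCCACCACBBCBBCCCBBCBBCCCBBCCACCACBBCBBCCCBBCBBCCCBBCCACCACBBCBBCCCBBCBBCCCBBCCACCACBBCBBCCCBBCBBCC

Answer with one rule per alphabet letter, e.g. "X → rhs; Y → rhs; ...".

  step 3 ⇒ step 4: CBBCCACCACBBCBBCCCBBCBBCCCBBCCACCACBBCCACCACBBCCACCACBBCCACCA ⇒ CBB·CCA·CCA·CBB·CBB·CC·CBB·CBB·CC·CBB·CCA·CCA·CBB·CCA·CCA·CBB·CBB·CBB·CCA·CCA·CBB·CCA·CCA·CBB·CBB·CBB·CCA·CCA·CBB·CBB·CC·CBB·CBB·CC·CBB·CCA·CCA·CBB·CBB·CC·CBB·CBB·CC·CBB·CCA·CCA·CBB·CBB·CC·CBB·CBB·CC·CBB·CCA·CCA·CBB·CBB·CC·CBB·CBB·CC
    A ↦ CC
    B ↦ CCA
    C ↦ CBB

A->CC, B->CCA, C->CBB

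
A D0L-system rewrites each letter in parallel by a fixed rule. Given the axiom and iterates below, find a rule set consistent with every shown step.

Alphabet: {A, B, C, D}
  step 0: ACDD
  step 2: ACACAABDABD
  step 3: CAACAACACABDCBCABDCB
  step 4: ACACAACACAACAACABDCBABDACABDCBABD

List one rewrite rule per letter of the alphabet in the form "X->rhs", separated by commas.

A->CA, B->BD, C->A, D->CB

  step 3 ⇒ step 4: CAACAACACABDCBCABDCB ⇒ A·CA·CA·A·CA·CA·A·CA·A·CA·BD·CB·A·BD·A·CA·BD·CB·A·BD
    A ↦ CA
    B ↦ BD
    C ↦ A
    D ↦ CB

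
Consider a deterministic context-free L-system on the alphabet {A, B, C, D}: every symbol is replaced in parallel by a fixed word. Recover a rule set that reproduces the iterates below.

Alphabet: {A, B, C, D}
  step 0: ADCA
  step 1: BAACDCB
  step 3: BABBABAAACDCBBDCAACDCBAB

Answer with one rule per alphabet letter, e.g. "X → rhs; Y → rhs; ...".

  step 0 ⇒ step 1: ADCA ⇒ B·AAC·DC·B
    A ↦ B
    C ↦ DC
    D ↦ AAC
    B ↦ BA  (constrained at step 1)

A->B, B->BA, C->DC, D->AAC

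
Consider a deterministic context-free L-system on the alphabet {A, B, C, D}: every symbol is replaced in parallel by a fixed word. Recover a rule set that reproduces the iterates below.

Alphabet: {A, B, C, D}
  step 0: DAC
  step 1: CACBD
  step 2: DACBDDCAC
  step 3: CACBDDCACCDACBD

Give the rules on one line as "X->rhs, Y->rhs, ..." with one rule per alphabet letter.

A->ACB, B->DCA, C->D, D->C

  step 2 ⇒ step 3: DACBDDCAC ⇒ C·ACB·D·DCA·C·C·D·ACB·D
    A ↦ ACB
    B ↦ DCA
    C ↦ D
    D ↦ C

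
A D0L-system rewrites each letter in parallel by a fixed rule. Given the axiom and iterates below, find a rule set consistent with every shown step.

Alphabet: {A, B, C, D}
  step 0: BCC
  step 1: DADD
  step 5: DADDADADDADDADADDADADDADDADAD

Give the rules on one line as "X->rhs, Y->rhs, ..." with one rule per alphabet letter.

A->B, B->DA, C->D, D->BC

  step 0 ⇒ step 1: BCC ⇒ DA·D·D
    B ↦ DA
    C ↦ D
    A ↦ B  (constrained at step 1)
    D ↦ BC  (constrained at step 1)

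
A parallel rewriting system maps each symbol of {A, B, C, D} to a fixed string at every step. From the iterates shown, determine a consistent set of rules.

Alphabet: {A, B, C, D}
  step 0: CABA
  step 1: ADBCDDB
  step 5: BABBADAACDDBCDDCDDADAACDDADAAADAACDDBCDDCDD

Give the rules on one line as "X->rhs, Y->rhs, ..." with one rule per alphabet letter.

  step 0 ⇒ step 1: CABA ⇒ AD·B·CDD·B
    A ↦ B
    B ↦ CDD
    C ↦ AD
    D ↦ A  (constrained at step 1)

A->B, B->CDD, C->AD, D->A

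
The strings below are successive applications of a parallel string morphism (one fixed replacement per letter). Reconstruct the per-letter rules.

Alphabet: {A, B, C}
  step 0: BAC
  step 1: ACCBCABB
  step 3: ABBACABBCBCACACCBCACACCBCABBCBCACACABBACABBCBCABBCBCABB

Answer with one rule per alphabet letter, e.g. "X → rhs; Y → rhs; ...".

  step 0 ⇒ step 1: BAC ⇒ AC·CBC·ABB
    A ↦ CBC
    B ↦ AC
    C ↦ ABB

A->CBC, B->AC, C->ABB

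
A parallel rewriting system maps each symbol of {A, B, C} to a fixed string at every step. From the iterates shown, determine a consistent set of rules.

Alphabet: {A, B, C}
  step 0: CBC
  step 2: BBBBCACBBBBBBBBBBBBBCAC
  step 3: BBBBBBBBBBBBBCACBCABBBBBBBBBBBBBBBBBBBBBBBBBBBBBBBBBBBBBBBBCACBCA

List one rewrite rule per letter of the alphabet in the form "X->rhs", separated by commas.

A->C, B->BBB, C->BCA

  step 2 ⇒ step 3: BBBBCACBBBBBBBBBBBBBCAC ⇒ BBB·BBB·BBB·BBB·BCA·C·BCA·BBB·BBB·BBB·BBB·BBB·BBB·BBB·BBB·BBB·BBB·BBB·BBB·BBB·BCA·C·BCA
    A ↦ C
    B ↦ BBB
    C ↦ BCA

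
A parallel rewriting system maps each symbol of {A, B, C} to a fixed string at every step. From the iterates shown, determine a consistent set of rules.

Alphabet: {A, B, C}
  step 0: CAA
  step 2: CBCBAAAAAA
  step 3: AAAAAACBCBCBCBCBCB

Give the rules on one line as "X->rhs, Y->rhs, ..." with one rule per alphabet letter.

  step 2 ⇒ step 3: CBCBAAAAAA ⇒ AA·A·AA·A·CB·CB·CB·CB·CB·CB
    A ↦ CB
    B ↦ A
    C ↦ AA

A->CB, B->A, C->AA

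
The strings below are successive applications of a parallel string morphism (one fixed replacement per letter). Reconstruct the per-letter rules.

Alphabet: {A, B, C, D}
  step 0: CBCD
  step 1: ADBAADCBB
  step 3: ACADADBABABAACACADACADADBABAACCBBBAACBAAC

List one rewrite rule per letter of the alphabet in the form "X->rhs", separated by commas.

  step 0 ⇒ step 1: CBCD ⇒ AD·BA·AD·CBB
    B ↦ BA
    C ↦ AD
    D ↦ CBB
    A ↦ AC  (constrained at step 1)

A->AC, B->BA, C->AD, D->CBB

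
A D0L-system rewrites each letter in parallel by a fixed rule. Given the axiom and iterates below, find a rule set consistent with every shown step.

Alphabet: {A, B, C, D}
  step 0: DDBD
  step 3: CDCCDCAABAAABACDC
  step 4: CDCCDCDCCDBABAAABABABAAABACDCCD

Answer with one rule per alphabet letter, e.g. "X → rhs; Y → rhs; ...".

A->BA, B->AA, C->CD, D->C

  step 3 ⇒ step 4: CDCCDCAABAAABACDC ⇒ CD·C·CD·CD·C·CD·BA·BA·AA·BA·BA·BA·AA·BA·CD·C·CD
    A ↦ BA
    B ↦ AA
    C ↦ CD
    D ↦ C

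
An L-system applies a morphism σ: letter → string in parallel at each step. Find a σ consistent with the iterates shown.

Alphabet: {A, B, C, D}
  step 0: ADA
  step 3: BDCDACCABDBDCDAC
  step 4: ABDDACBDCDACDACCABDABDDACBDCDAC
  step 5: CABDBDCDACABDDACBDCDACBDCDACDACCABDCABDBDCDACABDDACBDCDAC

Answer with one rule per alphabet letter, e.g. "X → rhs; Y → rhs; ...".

A->C, B->A, C->DAC, D->BD

  step 4 ⇒ step 5: ABDDACBDCDACDACCABDABDDACBDCDAC ⇒ C·A·BD·BD·C·DAC·A·BD·DAC·BD·C·DAC·BD·C·DAC·DAC·C·A·BD·C·A·BD·BD·C·DAC·A·BD·DAC·BD·C·DAC
    A ↦ C
    B ↦ A
    C ↦ DAC
    D ↦ BD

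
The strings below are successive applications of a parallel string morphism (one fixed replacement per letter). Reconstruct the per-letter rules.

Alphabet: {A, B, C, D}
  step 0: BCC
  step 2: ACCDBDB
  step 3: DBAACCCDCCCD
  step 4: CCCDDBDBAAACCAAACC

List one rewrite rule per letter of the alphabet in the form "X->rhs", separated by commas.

A->DB, B->CD, C->A, D->CC

  step 3 ⇒ step 4: DBAACCCDCCCD ⇒ CC·CD·DB·DB·A·A·A·CC·A·A·A·CC
    A ↦ DB
    B ↦ CD
    C ↦ A
    D ↦ CC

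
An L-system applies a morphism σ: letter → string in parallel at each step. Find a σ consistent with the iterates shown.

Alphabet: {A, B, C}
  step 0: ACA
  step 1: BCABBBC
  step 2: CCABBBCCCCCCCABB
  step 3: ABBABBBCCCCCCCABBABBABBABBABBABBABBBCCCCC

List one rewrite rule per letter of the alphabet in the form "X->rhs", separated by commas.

  step 2 ⇒ step 3: CCABBBCCCCCCCABB ⇒ ABB·ABB·BC·CC·CC·CC·ABB·ABB·ABB·ABB·ABB·ABB·ABB·BC·CC·CC
    A ↦ BC
    B ↦ CC
    C ↦ ABB

A->BC, B->CC, C->ABB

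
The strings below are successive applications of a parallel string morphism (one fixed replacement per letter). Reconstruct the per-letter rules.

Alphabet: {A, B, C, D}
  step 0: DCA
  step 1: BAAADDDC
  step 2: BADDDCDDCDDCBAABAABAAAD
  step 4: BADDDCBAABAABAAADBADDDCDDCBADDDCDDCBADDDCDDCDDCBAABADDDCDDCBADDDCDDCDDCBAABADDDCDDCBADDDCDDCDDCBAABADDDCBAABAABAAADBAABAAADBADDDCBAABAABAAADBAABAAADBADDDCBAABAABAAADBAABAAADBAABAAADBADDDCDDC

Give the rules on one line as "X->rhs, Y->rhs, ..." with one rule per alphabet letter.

A->DDC, B->BAD, C->AD, D->BAA

  step 1 ⇒ step 2: BAAADDDC ⇒ BAD·DDC·DDC·DDC·BAA·BAA·BAA·AD
    A ↦ DDC
    B ↦ BAD
    C ↦ AD
    D ↦ BAA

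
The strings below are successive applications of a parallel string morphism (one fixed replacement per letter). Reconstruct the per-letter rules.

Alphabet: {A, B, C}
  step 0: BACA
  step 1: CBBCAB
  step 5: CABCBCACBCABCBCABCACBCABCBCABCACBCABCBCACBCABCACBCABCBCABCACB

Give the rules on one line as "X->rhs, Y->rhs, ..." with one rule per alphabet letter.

A->B, B->CB, C->CA

  step 0 ⇒ step 1: BACA ⇒ CB·B·CA·B
    A ↦ B
    B ↦ CB
    C ↦ CA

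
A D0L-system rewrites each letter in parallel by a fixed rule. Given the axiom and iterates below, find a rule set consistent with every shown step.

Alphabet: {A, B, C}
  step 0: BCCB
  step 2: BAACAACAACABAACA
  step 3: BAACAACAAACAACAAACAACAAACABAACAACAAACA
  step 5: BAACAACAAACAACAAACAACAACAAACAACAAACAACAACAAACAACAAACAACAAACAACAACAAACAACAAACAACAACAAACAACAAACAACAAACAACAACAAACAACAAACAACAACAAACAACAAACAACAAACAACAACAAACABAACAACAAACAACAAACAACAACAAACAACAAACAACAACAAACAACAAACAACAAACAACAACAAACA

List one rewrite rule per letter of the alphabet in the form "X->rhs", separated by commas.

A->ACA, B->BA, C->A

  step 2 ⇒ step 3: BAACAACAACABAACA ⇒ BA·ACA·ACA·A·ACA·ACA·A·ACA·ACA·A·ACA·BA·ACA·ACA·A·ACA
    A ↦ ACA
    B ↦ BA
    C ↦ A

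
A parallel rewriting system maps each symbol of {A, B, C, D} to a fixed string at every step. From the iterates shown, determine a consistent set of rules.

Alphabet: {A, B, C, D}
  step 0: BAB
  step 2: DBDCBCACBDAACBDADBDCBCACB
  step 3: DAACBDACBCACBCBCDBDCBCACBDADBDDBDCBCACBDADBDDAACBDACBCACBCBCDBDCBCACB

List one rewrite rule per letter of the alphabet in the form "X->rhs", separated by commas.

A->DBD, B->ACB, C->CBC, D->DA

  step 2 ⇒ step 3: DBDCBCACBDAACBDADBDCBCACB ⇒ DA·ACB·DA·CBC·ACB·CBC·DBD·CBC·ACB·DA·DBD·DBD·CBC·ACB·DA·DBD·DA·ACB·DA·CBC·ACB·CBC·DBD·CBC·ACB
    A ↦ DBD
    B ↦ ACB
    C ↦ CBC
    D ↦ DA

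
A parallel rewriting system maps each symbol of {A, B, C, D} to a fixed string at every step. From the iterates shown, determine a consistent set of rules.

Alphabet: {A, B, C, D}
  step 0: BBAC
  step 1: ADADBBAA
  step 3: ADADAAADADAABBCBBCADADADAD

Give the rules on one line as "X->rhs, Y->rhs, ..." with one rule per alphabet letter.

  step 0 ⇒ step 1: BBAC ⇒ AD·AD·BB·AA
    A ↦ BB
    B ↦ AD
    C ↦ AA
    D ↦ C  (constrained at step 1)

A->BB, B->AD, C->AA, D->C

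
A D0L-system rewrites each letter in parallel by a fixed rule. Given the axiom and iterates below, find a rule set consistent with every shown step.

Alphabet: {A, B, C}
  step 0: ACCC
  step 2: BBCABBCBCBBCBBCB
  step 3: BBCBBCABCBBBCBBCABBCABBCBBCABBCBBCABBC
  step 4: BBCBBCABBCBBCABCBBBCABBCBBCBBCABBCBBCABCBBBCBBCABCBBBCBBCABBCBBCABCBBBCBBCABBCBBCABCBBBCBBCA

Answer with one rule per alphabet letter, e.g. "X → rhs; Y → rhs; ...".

A->BCB, B->BBC, C->A

  step 3 ⇒ step 4: BBCBBCABCBBBCBBCABBCABBCBBCABBCBBCABBC ⇒ BBC·BBC·A·BBC·BBC·A·BCB·BBC·A·BBC·BBC·BBC·A·BBC·BBC·A·BCB·BBC·BBC·A·BCB·BBC·BBC·A·BBC·BBC·A·BCB·BBC·BBC·A·BBC·BBC·A·BCB·BBC·BBC·A
    A ↦ BCB
    B ↦ BBC
    C ↦ A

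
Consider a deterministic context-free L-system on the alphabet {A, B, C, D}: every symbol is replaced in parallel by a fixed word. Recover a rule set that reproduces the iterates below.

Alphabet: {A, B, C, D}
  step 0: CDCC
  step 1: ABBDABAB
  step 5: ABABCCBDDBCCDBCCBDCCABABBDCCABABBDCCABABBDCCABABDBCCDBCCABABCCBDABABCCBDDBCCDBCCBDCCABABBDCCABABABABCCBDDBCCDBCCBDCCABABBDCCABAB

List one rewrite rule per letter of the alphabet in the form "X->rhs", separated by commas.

  step 0 ⇒ step 1: CDCC ⇒ AB·BD·AB·AB
    C ↦ AB
    D ↦ BD
    A ↦ DB  (constrained at step 1)
    B ↦ CC  (constrained at step 1)

A->DB, B->CC, C->AB, D->BD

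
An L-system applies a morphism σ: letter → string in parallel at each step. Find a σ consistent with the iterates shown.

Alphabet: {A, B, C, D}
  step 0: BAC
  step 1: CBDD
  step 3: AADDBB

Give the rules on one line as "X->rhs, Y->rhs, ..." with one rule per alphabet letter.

  step 0 ⇒ step 1: BAC ⇒ C·B·DD
    A ↦ B
    B ↦ C
    C ↦ DD
    D ↦ A  (constrained at step 1)

A->B, B->C, C->DD, D->A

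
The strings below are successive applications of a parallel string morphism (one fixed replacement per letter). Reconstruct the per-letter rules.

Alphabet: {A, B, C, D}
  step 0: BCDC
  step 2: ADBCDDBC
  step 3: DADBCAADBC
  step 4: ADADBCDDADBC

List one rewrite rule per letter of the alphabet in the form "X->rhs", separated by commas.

  step 3 ⇒ step 4: DADBCAADBC ⇒ A·D·A·D·BC·D·D·A·D·BC
    A ↦ D
    B ↦ D
    C ↦ BC
    D ↦ A

A->D, B->D, C->BC, D->A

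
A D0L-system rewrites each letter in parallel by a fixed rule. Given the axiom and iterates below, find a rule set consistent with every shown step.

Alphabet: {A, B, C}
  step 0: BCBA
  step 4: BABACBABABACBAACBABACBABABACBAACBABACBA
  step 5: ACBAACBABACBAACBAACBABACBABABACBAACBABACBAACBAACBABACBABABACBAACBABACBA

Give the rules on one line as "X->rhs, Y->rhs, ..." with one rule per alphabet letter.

  step 4 ⇒ step 5: BABACBABABACBAACBABACBABABACBAACBABACBA ⇒ AC·BA·AC·BA·B·AC·BA·AC·BA·AC·BA·B·AC·BA·BA·B·AC·BA·AC·BA·B·AC·BA·AC·BA·AC·BA·B·AC·BA·BA·B·AC·BA·AC·BA·B·AC·BA
    A ↦ BA
    B ↦ AC
    C ↦ B

A->BA, B->AC, C->B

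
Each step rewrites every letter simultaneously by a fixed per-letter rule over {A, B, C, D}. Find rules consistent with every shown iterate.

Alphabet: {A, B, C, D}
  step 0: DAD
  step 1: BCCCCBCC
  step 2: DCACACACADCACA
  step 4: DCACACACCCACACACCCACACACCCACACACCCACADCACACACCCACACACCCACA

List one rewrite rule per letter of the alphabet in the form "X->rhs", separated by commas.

  step 1 ⇒ step 2: BCCCCBCC ⇒ D·CA·CA·CA·CA·D·CA·CA
    B ↦ D
    C ↦ CA
  step 0 ⇒ step 1: DAD ⇒ BCC·CC·BCC
    A ↦ CC
  step 0 ⇒ step 1: DAD ⇒ BCC·CC·BCC
    D ↦ BCC

A->CC, B->D, C->CA, D->BCC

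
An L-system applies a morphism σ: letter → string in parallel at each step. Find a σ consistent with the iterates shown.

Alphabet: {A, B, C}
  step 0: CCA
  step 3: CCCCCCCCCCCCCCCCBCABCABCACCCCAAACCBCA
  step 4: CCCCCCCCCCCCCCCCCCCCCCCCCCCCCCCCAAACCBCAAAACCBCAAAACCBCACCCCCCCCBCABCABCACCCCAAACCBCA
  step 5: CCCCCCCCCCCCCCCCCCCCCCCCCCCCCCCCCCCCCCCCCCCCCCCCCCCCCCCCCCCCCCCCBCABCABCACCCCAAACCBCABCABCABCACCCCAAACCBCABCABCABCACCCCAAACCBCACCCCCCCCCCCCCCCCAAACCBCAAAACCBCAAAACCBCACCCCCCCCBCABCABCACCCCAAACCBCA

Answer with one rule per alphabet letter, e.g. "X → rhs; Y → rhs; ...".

A->BCA, B->AAA, C->CC

  step 4 ⇒ step 5: CCCCCCCCCCCCCCCCCCCCCCCCCCCCCCCCAAACCBCAAAACCBCAAAACCBCACCCCCCCCBCABCABCACCCCAAACCBCA ⇒ CC·CC·CC·CC·CC·CC·CC·CC·CC·CC·CC·CC·CC·CC·CC·CC·CC·CC·CC·CC·CC·CC·CC·CC·CC·CC·CC·CC·CC·CC·CC·CC·BCA·BCA·BCA·CC·CC·AAA·CC·BCA·BCA·BCA·BCA·CC·CC·AAA·CC·BCA·BCA·BCA·BCA·CC·CC·AAA·CC·BCA·CC·CC·CC·CC·CC·CC·CC·CC·AAA·CC·BCA·AAA·CC·BCA·AAA·CC·BCA·CC·CC·CC·CC·BCA·BCA·BCA·CC·CC·AAA·CC·BCA
    A ↦ BCA
    B ↦ AAA
    C ↦ CC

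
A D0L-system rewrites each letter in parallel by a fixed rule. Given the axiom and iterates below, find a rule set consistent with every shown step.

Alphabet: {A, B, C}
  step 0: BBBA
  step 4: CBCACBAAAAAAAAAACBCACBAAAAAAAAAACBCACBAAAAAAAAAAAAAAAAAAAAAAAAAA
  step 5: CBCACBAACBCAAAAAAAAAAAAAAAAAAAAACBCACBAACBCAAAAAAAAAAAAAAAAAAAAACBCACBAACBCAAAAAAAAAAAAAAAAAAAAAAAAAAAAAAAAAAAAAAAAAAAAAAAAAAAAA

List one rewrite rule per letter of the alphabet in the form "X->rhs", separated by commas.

  step 4 ⇒ step 5: CBCACBAAAAAAAAAACBCACBAAAAAAAAAACBCACBAAAAAAAAAAAAAAAAAAAAAAAAAA ⇒ CB·CA·CB·AA·CB·CA·AA·AA·AA·AA·AA·AA·AA·AA·AA·AA·CB·CA·CB·AA·CB·CA·AA·AA·AA·AA·AA·AA·AA·AA·AA·AA·CB·CA·CB·AA·CB·CA·AA·AA·AA·AA·AA·AA·AA·AA·AA·AA·AA·AA·AA·AA·AA·AA·AA·AA·AA·AA·AA·AA·AA·AA·AA·AA
    A ↦ AA
    B ↦ CA
    C ↦ CB

A->AA, B->CA, C->CB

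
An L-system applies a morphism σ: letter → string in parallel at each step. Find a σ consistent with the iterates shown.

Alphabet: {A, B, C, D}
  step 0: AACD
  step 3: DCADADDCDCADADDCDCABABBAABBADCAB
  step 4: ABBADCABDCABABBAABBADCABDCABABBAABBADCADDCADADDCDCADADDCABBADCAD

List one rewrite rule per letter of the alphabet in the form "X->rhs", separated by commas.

  step 3 ⇒ step 4: DCADADDCDCADADDCDCABABBAABBADCAB ⇒ AB·BA·DC·AB·DC·AB·AB·BA·AB·BA·DC·AB·DC·AB·AB·BA·AB·BA·DC·AD·DC·AD·AD·DC·DC·AD·AD·DC·AB·BA·DC·AD
    A ↦ DC
    B ↦ AD
    C ↦ BA
    D ↦ AB

A->DC, B->AD, C->BA, D->AB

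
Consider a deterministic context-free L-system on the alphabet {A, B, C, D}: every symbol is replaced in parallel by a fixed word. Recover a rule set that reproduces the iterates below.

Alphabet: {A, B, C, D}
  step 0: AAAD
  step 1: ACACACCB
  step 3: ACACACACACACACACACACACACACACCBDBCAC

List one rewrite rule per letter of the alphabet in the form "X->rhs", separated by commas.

  step 0 ⇒ step 1: AAAD ⇒ AC·AC·AC·CB
    A ↦ AC
    D ↦ CB
    B ↦ DBC  (constrained at step 1)
    C ↦ AC  (constrained at step 1)

A->AC, B->DBC, C->AC, D->CB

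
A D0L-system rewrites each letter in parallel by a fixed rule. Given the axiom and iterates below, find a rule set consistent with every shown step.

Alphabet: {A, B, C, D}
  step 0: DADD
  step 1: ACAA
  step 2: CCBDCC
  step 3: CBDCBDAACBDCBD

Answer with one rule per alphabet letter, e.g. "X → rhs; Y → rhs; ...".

A->C, B->A, C->CBD, D->A

  step 2 ⇒ step 3: CCBDCC ⇒ CBD·CBD·A·A·CBD·CBD
    B ↦ A
    C ↦ CBD
    D ↦ A
  step 0 ⇒ step 1: DADD ⇒ A·C·A·A
    A ↦ C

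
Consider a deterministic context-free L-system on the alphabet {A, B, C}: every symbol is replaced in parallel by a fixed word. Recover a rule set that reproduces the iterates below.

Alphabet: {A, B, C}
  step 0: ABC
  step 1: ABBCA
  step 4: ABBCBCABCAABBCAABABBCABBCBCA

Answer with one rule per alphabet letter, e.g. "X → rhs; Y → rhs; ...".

A->AB, B->BC, C->A

  step 0 ⇒ step 1: ABC ⇒ AB·BC·A
    A ↦ AB
    B ↦ BC
    C ↦ A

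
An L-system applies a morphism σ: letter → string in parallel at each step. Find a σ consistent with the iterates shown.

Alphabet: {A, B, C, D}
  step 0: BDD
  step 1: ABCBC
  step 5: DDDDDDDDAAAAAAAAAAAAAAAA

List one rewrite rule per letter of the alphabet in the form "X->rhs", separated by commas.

  step 0 ⇒ step 1: BDD ⇒ A·BC·BC
    B ↦ A
    D ↦ BC
    A ↦ DD  (constrained at step 1)
    C ↦ A  (constrained at step 1)

A->DD, B->A, C->A, D->BC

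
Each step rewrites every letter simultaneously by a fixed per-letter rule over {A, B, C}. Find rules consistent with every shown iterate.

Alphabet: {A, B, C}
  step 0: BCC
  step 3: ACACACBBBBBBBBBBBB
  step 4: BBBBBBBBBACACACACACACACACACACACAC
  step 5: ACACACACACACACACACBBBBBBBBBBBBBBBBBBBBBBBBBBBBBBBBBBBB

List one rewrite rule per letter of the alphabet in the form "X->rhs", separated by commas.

A->B, B->AC, C->BB

  step 4 ⇒ step 5: BBBBBBBBBACACACACACACACACACACACAC ⇒ AC·AC·AC·AC·AC·AC·AC·AC·AC·B·BB·B·BB·B·BB·B·BB·B·BB·B·BB·B·BB·B·BB·B·BB·B·BB·B·BB·B·BB
    A ↦ B
    B ↦ AC
    C ↦ BB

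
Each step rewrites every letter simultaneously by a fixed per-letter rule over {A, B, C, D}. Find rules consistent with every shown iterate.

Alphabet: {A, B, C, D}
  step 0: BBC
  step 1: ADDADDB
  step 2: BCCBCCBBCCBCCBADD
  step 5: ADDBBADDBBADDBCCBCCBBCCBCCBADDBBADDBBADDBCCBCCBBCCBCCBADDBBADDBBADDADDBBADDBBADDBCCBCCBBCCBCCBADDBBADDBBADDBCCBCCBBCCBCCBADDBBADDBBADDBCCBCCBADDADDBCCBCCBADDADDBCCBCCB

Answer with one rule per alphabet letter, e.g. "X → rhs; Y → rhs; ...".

  step 1 ⇒ step 2: ADDADDB ⇒ B·CCB·CCB·B·CCB·CCB·ADD
    A ↦ B
    B ↦ ADD
    D ↦ CCB
  step 0 ⇒ step 1: BBC ⇒ ADD·ADD·B
    C ↦ B

A->B, B->ADD, C->B, D->CCB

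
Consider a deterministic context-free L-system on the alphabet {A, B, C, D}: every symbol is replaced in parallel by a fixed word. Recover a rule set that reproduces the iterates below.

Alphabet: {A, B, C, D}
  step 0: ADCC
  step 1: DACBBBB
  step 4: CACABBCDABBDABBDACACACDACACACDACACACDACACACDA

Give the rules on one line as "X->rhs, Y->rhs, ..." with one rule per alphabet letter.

A->DA, B->CA, C->BB, D->C

  step 0 ⇒ step 1: ADCC ⇒ DA·C·BB·BB
    A ↦ DA
    C ↦ BB
    D ↦ C
    B ↦ CA  (constrained at step 1)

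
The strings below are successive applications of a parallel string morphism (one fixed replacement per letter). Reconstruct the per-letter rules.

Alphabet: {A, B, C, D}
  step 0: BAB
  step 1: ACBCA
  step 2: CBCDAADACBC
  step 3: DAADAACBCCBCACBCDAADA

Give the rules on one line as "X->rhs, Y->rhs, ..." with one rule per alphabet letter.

  step 2 ⇒ step 3: CBCDAADACBC ⇒ DA·A·DA·A·CBC·CBC·A·CBC·DA·A·DA
    A ↦ CBC
    B ↦ A
    C ↦ DA
    D ↦ A

A->CBC, B->A, C->DA, D->A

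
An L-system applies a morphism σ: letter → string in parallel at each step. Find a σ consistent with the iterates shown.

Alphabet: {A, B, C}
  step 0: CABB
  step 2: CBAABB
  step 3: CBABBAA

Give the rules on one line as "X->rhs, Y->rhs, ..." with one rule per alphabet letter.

  step 2 ⇒ step 3: CBAABB ⇒ CB·A·B·B·A·A
    A ↦ B
    B ↦ A
    C ↦ CB

A->B, B->A, C->CB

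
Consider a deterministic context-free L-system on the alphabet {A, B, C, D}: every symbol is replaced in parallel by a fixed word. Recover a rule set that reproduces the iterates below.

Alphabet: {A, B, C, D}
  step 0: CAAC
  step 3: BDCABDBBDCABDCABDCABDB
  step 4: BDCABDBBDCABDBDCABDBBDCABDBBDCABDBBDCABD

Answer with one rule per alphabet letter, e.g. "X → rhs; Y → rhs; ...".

A->B, B->BD, C->BD, D->CA

  step 3 ⇒ step 4: BDCABDBBDCABDCABDCABDB ⇒ BD·CA·BD·B·BD·CA·BD·BD·CA·BD·B·BD·CA·BD·B·BD·CA·BD·B·BD·CA·BD
    A ↦ B
    B ↦ BD
    C ↦ BD
    D ↦ CA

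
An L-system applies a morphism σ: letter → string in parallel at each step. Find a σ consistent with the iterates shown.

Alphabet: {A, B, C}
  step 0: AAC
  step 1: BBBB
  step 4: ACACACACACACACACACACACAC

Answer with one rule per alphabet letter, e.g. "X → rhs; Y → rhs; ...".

  step 0 ⇒ step 1: AAC ⇒ B·B·BB
    A ↦ B
    C ↦ BB
    B ↦ AC  (constrained at step 1)

A->B, B->AC, C->BB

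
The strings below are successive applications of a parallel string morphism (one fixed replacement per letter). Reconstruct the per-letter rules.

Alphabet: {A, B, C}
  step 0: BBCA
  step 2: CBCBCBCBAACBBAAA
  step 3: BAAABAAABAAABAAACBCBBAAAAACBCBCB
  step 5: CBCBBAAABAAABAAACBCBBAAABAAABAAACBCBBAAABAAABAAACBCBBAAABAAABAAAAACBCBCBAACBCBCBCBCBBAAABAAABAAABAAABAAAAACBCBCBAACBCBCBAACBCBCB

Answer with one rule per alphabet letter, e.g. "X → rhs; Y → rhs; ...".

  step 2 ⇒ step 3: CBCBCBCBAACBBAAA ⇒ BA·AA·BA·AA·BA·AA·BA·AA·CB·CB·BA·AA·AA·CB·CB·CB
    A ↦ CB
    B ↦ AA
    C ↦ BA

A->CB, B->AA, C->BA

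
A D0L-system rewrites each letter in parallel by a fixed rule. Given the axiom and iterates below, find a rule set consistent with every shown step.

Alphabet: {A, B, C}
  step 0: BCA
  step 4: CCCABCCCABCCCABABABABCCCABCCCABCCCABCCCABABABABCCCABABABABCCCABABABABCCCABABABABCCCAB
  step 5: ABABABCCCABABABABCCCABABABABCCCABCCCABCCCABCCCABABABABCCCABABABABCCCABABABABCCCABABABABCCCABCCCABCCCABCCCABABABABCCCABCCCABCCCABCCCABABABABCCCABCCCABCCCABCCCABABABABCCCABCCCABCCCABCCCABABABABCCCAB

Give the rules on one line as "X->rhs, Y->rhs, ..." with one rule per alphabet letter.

  step 4 ⇒ step 5: CCCABCCCABCCCABABABABCCCABCCCABCCCABCCCABABABABCCCABABABABCCCABABABABCCCABABABABCCCAB ⇒ AB·AB·AB·CCC·AB·AB·AB·AB·CCC·AB·AB·AB·AB·CCC·AB·CCC·AB·CCC·AB·CCC·AB·AB·AB·AB·CCC·AB·AB·AB·AB·CCC·AB·AB·AB·AB·CCC·AB·AB·AB·AB·CCC·AB·CCC·AB·CCC·AB·CCC·AB·AB·AB·AB·CCC·AB·CCC·AB·CCC·AB·CCC·AB·AB·AB·AB·CCC·AB·CCC·AB·CCC·AB·CCC·AB·AB·AB·AB·CCC·AB·CCC·AB·CCC·AB·CCC·AB·AB·AB·AB·CCC·AB
    A ↦ CCC
    B ↦ AB
    C ↦ AB

A->CCC, B->AB, C->AB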